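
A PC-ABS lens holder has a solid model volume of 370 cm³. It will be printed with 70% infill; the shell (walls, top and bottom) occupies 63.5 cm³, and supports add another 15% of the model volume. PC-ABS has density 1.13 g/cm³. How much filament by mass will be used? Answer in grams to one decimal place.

376.9 g

Volume inside the shell = 370 − 63.5 = 306.5 cm³.
Infill volume = 0.70 × 306.5, so 214.55 cm³.
Support: 0.15 × 370 → 55.5 cm³.
Total extruded: 63.5 + 214.55 + 55.5 → 333.55 cm³.
Mass: 333.55 × 1.13 → 376.9115 g.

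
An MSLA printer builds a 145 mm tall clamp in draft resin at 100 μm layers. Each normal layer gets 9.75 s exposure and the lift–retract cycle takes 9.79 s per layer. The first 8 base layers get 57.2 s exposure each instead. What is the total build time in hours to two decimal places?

Layer count = ceil(145 / 0.1) = 1450.
Base layers = 8 × (57.2 + 9.79), so 535.92 s.
Regular layers = 1442 × (9.75 + 9.79), so 28176.68 s.
Sum: 535.92 + 28176.68 = 28712.6 s → 7.98 hours.

7.98 hours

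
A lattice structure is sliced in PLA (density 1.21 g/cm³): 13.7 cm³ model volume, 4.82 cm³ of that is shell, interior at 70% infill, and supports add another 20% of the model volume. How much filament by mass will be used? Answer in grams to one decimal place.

16.7 g

Interior volume = 13.7 − 4.82, so 8.88 cm³.
Deposited infill = 0.70 × 8.88 = 6.216 cm³.
Support = 0.20 × 13.7, so 2.74 cm³.
Total printed volume = 4.82 + 6.216 + 2.74, so 13.776 cm³.
Mass: 13.776 × 1.21 → 16.66896 g.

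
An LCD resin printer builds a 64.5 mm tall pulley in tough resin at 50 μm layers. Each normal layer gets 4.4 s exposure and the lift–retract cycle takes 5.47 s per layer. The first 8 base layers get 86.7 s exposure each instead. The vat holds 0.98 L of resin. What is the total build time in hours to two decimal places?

Layer count = ceil(64.5 / 0.05) = 1290.
Burn-in layers: 8 × (86.7 + 5.47) → 737.36 s.
Remaining layers: 1282 × (4.4 + 5.47) → 12653.34 s.
Sum: 737.36 + 12653.34 = 13390.7 s → 3.72 hours.

3.72 hours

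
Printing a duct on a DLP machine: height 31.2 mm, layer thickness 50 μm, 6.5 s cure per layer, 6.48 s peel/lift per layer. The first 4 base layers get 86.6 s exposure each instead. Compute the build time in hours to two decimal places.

Layer count = ceil(31.2 / 0.05) = 624.
Burn-in layers = 4 × (86.6 + 6.48) = 372.32 s.
Regular layers = 620 × (6.5 + 6.48), so 8047.6 s.
Sum: 372.32 + 8047.6 = 8419.92 s → 2.34 hours.

2.34 hours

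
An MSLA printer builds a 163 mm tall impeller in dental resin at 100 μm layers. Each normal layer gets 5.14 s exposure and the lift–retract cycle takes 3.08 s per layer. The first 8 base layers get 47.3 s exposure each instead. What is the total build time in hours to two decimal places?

Layer count = ceil(163 / 0.1) = 1630.
Bottom layers = 8 × (47.3 + 3.08), so 403.04 s.
Remaining layers: 1622 × (5.14 + 3.08) → 13332.84 s.
Total = 403.04 + 13332.84 = 13735.88 s = 3.82 hours.

3.82 hours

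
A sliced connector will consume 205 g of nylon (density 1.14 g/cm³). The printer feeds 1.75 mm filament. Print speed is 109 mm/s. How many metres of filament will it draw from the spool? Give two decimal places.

74.76 m

Extruded volume: 205/1.14 = 179.8246 cm³ (179824.6 mm³).
Cross-section of 1.75 mm filament: π·(1.75/2)² = 2.4053 mm².
Length = 179824.6 / 2.4053 = 74761.82 mm = 74.76 m.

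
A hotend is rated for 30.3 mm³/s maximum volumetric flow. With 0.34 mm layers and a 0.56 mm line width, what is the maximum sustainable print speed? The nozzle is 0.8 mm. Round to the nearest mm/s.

Bead cross-section = 0.34 × 0.56 = 0.1904 mm².
v_max = Q/A = 30.3/0.1904 = 159.14 mm/s → 159 mm/s.

159 mm/s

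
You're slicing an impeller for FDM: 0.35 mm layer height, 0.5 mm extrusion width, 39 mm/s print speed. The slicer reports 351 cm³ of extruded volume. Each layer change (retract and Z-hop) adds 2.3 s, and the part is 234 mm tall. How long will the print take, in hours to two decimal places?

14.71 hours

Line area = 0.35 × 0.5, so 0.175 mm².
Toolpath length = 351 cm³ / 0.175 mm² = 351000 / 0.175 = 2005714.3 mm.
Time extruding: 2005714.3 / 39 → 51428.6 s.
Layers = ⌈234/0.35⌉ = 669.
Layer-change overhead = 669 × 2.3, so 1538.7 s.
Altogether 51428.6 + 1538.7 = 52967.3 s, i.e. 14.71 hours.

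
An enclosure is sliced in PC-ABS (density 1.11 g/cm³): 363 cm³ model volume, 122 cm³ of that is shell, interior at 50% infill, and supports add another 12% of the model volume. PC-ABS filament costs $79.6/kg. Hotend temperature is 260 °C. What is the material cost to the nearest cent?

$25.28

Volume inside the shell = 363 − 122 = 241 cm³.
Infill volume = 0.50 × 241, so 120.5 cm³.
Support: 0.12 × 363 → 43.56 cm³.
Deposited volume: 122 + 120.5 + 43.56 → 286.06 cm³.
Mass = 286.06 × 1.11 = 317.5266 g.
At $79.6/kg: 317.5266/1000 × 79.6 = $25.28.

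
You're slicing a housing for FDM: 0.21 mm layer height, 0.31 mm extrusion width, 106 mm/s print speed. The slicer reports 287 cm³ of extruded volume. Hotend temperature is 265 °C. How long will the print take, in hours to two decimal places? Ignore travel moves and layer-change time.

Line area: 0.21 × 0.31 → 0.0651 mm².
Toolpath length = 287 cm³ / 0.0651 mm² = 287000 / 0.0651 = 4408602.2 mm.
Time extruding = 4408602.2 / 106 = 41590.6 s.
41590.6 s = 11.55 hours.

11.55 hours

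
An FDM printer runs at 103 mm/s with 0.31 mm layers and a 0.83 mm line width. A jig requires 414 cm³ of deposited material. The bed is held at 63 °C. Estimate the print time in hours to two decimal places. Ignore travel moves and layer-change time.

Extrusion cross-section: 0.31 × 0.83 → 0.2573 mm².
Path length: 414000 mm³ / 0.2573 mm² → 1609016.7 mm.
Time extruding = 1609016.7 / 103 = 15621.5 s.
Converting: 15621.5 s = 4.34 hours.

4.34 hours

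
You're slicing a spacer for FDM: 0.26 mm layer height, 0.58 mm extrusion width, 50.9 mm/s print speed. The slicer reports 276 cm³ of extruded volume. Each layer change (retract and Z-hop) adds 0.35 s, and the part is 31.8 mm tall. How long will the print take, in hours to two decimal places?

Line area: 0.26 × 0.58 → 0.1508 mm².
Total extruded path = 276000/0.1508 = 1830238.7 mm.
Print-move time = 1830238.7 / 50.9 = 35957.5 s.
Number of layers: 31.8 / 0.26 → 123 (rounded up).
Layer-change overhead: 123 × 0.35 → 43.05 s.
Total = 35957.5 + 43.05 = 36000.55 s = 10.00 hours.

10.00 hours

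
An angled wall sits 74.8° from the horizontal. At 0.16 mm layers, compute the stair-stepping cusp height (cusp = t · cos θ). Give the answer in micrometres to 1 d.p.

Cusp = layer height × cos(74.8°) = 0.16 × 0.2622 = 0.041952 mm = 42.0 μm.

42.0 μm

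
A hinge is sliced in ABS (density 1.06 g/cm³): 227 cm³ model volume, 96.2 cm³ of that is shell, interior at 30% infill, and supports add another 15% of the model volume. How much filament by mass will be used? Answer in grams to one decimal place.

179.7 g

Interior volume = 227 − 96.2, so 130.8 cm³.
Infill deposited = 0.30 × 130.8 = 39.24 cm³.
Support = 0.15 × 227, so 34.05 cm³.
Total printed volume = 96.2 + 39.24 + 34.05 = 169.49 cm³.
Mass = 169.49 × 1.06 = 179.6594 g.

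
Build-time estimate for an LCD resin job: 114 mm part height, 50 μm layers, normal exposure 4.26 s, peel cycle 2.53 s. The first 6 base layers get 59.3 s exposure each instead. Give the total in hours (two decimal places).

Layers = ⌈114/0.05⌉ = 2280.
Burn-in layers = 6 × (59.3 + 2.53) = 370.98 s.
Regular layers = 2274 × (4.26 + 2.53), so 15440.46 s.
Total = 370.98 + 15440.46 = 15811.44 s = 4.39 hours.

4.39 hours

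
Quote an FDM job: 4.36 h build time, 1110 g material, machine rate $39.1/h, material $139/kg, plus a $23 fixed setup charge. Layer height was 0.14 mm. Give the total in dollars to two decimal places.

Machine cost: 39.1 × 4.36 → $170.476.
Feedstock cost = 139 × 1110/1000 = $154.29.
Adding setup: 170.476 + 154.29 + 23 → 347.766 ≈ $347.77.

$347.77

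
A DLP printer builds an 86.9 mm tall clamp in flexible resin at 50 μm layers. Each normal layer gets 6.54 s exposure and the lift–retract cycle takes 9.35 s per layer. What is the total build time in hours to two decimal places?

7.67 hours

Number of layers: 86.9 / 0.05 → 1738 (rounded up).
Per-layer time = 6.54 + 9.35 = 15.89 s.
Total = 1738 × 15.89 = 27616.82 s = 7.67 hours.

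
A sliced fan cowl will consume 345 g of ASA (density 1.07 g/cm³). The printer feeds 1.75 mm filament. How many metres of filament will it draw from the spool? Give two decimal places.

Volume = 345 g / 1.07 g·cm⁻³ = 322.4299 cm³ = 322429.9 mm³.
A = π r² = π × 0.875² = 2.4053 mm².
Length = 322429.9 / 2.4053 = 134049.77 mm = 134.05 m.

134.05 m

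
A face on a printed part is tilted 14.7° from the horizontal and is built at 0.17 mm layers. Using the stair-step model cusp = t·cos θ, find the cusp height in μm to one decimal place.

164.4 μm

h_c = t·cos θ = 0.17 × 0.9673 = 0.164441 mm (164.4 μm).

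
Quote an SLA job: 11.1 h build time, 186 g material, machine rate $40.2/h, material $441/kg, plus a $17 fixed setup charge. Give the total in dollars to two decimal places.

Machine cost = 40.2 × 11.1, so $446.22.
Material charge = 441 × 186/1000, so $82.026.
Adding setup: 446.22 + 82.026 + 17 → 545.246 ≈ $545.25.

$545.25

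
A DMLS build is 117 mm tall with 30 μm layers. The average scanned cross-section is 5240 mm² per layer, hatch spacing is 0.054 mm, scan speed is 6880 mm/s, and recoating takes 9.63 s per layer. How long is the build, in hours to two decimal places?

25.71 hours

Layers = ⌈117/0.03⌉ = 3900.
Hatch length per layer: 5240 / 0.054 → 97037 mm.
Per-layer scan time = 97037 / 6880 = 14.1042 s.
Time per layer: 14.1042 + 9.63 → 23.7342 s.
Build time = 3900 × 23.7342 = 92563.38 s = 25.71 hours.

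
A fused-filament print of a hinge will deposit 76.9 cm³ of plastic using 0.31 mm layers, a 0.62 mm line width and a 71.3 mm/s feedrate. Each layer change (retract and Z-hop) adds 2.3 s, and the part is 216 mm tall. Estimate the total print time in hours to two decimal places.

2.00 hours

Line area = 0.31 × 0.62, so 0.1922 mm².
Total extruded path = 76900/0.1922 = 400104.1 mm.
Extrusion time = 400104.1 / 71.3 = 5611.6 s.
Layers = ⌈216/0.31⌉ = 697.
Layer-change overhead: 697 × 2.3 → 1603.1 s.
Total = 5611.6 + 1603.1 = 7214.7 s = 2.00 hours.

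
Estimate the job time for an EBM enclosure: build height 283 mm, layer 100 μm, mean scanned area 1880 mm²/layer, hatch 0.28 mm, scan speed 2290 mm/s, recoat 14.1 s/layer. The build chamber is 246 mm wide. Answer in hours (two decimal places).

13.39 hours

Layers = ⌈283/0.1⌉ = 2830.
Scan path per layer: 1880 / 0.28 → 6714.3 mm.
Per-layer scan time: 6714.3 / 2290 → 2.932 s.
Per-layer time: 2.932 + 14.1 → 17.032 s.
2830 layers × 17.032 s/layer = 48200.56 s, i.e. 13.39 hours.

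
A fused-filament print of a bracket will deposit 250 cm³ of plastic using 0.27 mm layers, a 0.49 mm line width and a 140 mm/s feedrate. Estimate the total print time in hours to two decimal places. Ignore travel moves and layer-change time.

3.75 hours

Bead cross-section = 0.27 × 0.49, so 0.1323 mm².
Path length: 250000 mm³ / 0.1323 mm² → 1889644.7 mm.
Print-move time = 1889644.7 / 140 = 13497.5 s.
13497.5 s = 3.75 hours.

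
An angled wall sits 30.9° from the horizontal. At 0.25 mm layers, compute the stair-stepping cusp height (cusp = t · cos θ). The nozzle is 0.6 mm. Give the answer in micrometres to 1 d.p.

Cusp = layer height × cos(30.9°) = 0.25 × 0.8581 = 0.214525 mm = 214.5 μm.

214.5 μm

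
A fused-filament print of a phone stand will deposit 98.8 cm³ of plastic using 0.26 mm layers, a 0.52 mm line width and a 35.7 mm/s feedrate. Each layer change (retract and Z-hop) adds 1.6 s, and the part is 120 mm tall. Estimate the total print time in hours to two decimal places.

Line area = 0.26 × 0.52 = 0.1352 mm².
Path length: 98800 mm³ / 0.1352 mm² → 730769.2 mm.
Print-move time: 730769.2 / 35.7 → 20469.7 s.
Number of layers: 120 / 0.26 → 462 (rounded up).
Z-hop total = 462 × 1.6 = 739.2 s.
Altogether 20469.7 + 739.2 = 21208.9 s, i.e. 5.89 hours.

5.89 hours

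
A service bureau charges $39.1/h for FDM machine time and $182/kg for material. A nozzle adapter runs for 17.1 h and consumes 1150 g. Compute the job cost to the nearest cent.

$877.91

Machine cost: 39.1 × 17.1 → $668.61.
Feedstock cost = 182 × 1150/1000 = $209.30.
Total = 668.61 + 209.30 = $877.91.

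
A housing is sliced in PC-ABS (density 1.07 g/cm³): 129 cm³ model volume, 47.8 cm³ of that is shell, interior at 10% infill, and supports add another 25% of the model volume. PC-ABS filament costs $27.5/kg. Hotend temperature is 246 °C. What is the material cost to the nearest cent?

Interior volume = 129 − 47.8 = 81.2 cm³.
Deposited infill = 0.10 × 81.2, so 8.12 cm³.
Support = 0.25 × 129, so 32.25 cm³.
Total extruded: 47.8 + 8.12 + 32.25 → 88.17 cm³.
Mass: 88.17 × 1.07 → 94.3419 g.
Cost = 94.3419 g / 1000 × $27.5/kg = $2.59.

$2.59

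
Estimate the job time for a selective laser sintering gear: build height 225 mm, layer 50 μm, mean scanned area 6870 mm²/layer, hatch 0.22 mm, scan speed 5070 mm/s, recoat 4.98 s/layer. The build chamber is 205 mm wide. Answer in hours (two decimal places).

Layers = ⌈225/0.05⌉ = 4500.
Scan path per layer: 6870 / 0.22 → 31227.3 mm.
Per-layer scan time: 31227.3 / 5070 → 6.1592 s.
Per-layer time = 6.1592 + 4.98, so 11.1392 s.
4500 layers × 11.1392 s/layer = 50126.4 s, i.e. 13.92 hours.

13.92 hours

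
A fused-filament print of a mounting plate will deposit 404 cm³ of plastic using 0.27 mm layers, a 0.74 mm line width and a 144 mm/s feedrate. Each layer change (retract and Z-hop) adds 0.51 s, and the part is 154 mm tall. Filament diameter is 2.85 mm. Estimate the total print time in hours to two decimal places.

3.98 hours

Bead cross-section = 0.27 × 0.74, so 0.1998 mm².
Toolpath length = 404 cm³ / 0.1998 mm² = 404000 / 0.1998 = 2022022 mm.
Extrusion time: 2022022 / 144 → 14041.8 s.
Layer count = ceil(154 / 0.27) = 571.
Z-hop total = 571 × 0.51 = 291.21 s.
Total = 14041.8 + 291.21 = 14333.01 s = 3.98 hours.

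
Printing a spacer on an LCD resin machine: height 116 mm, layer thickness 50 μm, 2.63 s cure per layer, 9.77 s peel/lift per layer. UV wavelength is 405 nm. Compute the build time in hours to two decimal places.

7.99 hours

Layer count = ceil(116 / 0.05) = 2320.
Cycle time: 2.63 + 9.77 → 12.4 s.
Build time: 2320 × 12.4 s = 28768 s, i.e. 7.99 hours.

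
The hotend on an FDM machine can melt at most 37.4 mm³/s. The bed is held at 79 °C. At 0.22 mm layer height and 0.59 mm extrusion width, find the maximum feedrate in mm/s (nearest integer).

288 mm/s

A: 0.22 × 0.59 → 0.1298 mm².
v_max = Q/A = 37.4/0.1298 = 288.14 mm/s → 288 mm/s.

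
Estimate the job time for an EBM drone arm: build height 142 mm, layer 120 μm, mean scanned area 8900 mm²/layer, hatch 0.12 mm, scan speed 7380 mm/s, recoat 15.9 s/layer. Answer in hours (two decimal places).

8.53 hours

Layer count = ceil(142 / 0.12) = 1184.
Hatch length per layer: 8900 / 0.12 → 74166.7 mm.
Per-layer scan time: 74166.7 / 7380 → 10.0497 s.
Time per layer = 10.0497 + 15.9, so 25.9497 s.
Build time = 1184 × 25.9497 = 30724.4448 s = 8.53 hours.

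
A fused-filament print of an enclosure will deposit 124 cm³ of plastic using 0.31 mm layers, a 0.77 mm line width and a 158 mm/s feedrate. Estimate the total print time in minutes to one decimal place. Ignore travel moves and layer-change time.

Extrusion cross-section: 0.31 × 0.77 → 0.2387 mm².
Total extruded path = 124000/0.2387 = 519480.5 mm.
Print-move time = 519480.5 / 158 = 3287.9 s.
Converting: 3287.9 s = 54.8 minutes.

54.8 minutes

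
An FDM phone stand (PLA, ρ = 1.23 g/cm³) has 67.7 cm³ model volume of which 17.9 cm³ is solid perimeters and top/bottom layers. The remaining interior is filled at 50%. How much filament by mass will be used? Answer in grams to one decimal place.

52.6 g

Infill region = 67.7 − 17.9, so 49.8 cm³.
Infill deposited = 0.50 × 49.8, so 24.9 cm³.
Total printed volume = 17.9 + 24.9, so 42.8 cm³.
Mass: 42.8 × 1.23 → 52.644 g.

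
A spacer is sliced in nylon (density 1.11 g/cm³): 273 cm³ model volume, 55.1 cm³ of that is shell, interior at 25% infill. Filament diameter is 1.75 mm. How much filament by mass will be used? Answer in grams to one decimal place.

121.6 g

Infill region = 273 − 55.1 = 217.9 cm³.
Deposited infill = 0.25 × 217.9 = 54.475 cm³.
Deposited volume = 55.1 + 54.475, so 109.575 cm³.
Mass = 109.575 × 1.11, so 121.62825 g.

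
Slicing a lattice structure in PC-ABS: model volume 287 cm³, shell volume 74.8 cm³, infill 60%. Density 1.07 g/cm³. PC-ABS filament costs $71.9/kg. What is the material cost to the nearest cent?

$15.55

Volume inside the shell: 287 − 74.8 → 212.2 cm³.
Infill deposited = 0.60 × 212.2 = 127.32 cm³.
Total extruded: 74.8 + 127.32 → 202.12 cm³.
Mass = 202.12 × 1.07, so 216.2684 g.
At $71.9/kg: 216.2684/1000 × 71.9 = $15.55.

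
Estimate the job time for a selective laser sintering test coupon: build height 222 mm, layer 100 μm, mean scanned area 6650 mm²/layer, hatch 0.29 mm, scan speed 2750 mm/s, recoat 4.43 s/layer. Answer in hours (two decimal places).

Layer count = ceil(222 / 0.1) = 2220.
Hatch length per layer = 6650 / 0.29, so 22931 mm.
Scan time per layer = 22931 / 2750 = 8.3385 s.
Per-layer time = 8.3385 + 4.43 = 12.7685 s.
2220 layers × 12.7685 s/layer = 28346.07 s, i.e. 7.87 hours.

7.87 hours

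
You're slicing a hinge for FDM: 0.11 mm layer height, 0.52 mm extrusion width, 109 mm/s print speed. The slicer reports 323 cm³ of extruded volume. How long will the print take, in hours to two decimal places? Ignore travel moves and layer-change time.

Extrusion cross-section = 0.11 × 0.52 = 0.0572 mm².
Total extruded path = 323000/0.0572 = 5646853.1 mm.
Print-move time: 5646853.1 / 109 → 51806 s.
Converting: 51806 s = 14.39 hours.

14.39 hours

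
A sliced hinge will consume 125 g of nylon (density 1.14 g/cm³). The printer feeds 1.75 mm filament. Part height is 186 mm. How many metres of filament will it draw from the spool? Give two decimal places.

Extruded volume: 125/1.14 = 109.6491 cm³ (109649.1 mm³).
Filament cross-section = π × (1.75/2)² = 2.4053 mm².
Length = 109649.1 / 2.4053 = 45586.45 mm = 45.59 m.

45.59 m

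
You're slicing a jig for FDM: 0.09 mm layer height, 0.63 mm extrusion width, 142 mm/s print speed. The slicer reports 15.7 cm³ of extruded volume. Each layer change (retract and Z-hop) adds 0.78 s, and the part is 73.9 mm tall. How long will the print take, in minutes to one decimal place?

43.2 minutes

Bead cross-section = 0.09 × 0.63, so 0.0567 mm².
Total extruded path = 15700/0.0567 = 276895.9 mm.
Time extruding = 276895.9 / 142, so 1950 s.
Layer count = ceil(73.9 / 0.09) = 822.
Z-hop total = 822 × 0.78, so 641.16 s.
Total = 1950 + 641.16 = 2591.16 s = 43.2 minutes.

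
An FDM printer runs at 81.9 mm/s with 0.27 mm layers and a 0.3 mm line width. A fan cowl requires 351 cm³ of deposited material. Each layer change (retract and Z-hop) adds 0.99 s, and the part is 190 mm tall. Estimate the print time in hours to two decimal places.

14.89 hours

Bead cross-section: 0.27 × 0.3 → 0.081 mm².
Path length: 351000 mm³ / 0.081 mm² → 4333333.3 mm.
Extrusion time = 4333333.3 / 81.9 = 52910.1 s.
Layer count = ceil(190 / 0.27) = 704.
Non-print overhead = 704 × 0.99, so 696.96 s.
Total = 52910.1 + 696.96 = 53607.06 s = 14.89 hours.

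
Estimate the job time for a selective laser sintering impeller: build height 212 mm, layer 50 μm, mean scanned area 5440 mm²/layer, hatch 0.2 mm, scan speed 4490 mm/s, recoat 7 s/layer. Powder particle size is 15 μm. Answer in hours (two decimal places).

15.38 hours

Number of layers: 212 / 0.05 → 4240 (rounded up).
Scan path per layer = 5440 / 0.2, so 27200 mm.
Laser time per layer: 27200 / 4490 → 6.0579 s.
Per-layer time = 6.0579 + 7 = 13.0579 s.
Build time = 4240 × 13.0579 = 55365.496 s = 15.38 hours.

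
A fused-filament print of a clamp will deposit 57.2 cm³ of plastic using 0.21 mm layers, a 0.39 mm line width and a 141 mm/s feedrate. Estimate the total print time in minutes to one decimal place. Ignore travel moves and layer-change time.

Bead cross-section: 0.21 × 0.39 → 0.0819 mm².
Total extruded path = 57200/0.0819 = 698412.7 mm.
Print-move time = 698412.7 / 141, so 4953.3 s.
That's 4953.3 s → 82.6 minutes.

82.6 minutes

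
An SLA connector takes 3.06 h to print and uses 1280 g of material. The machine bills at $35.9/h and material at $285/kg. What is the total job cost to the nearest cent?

$474.65

Time charge = 35.9 × 3.06, so $109.854.
Material charge: 285 × 1280/1000 → $364.80.
Total = 109.854 + 364.80 = 474.654 ≈ $474.65.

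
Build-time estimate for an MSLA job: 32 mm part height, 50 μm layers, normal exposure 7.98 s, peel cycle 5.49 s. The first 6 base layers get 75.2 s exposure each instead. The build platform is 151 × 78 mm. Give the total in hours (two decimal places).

2.51 hours

Layers = ⌈32/0.05⌉ = 640.
Bottom layers: 6 × (75.2 + 5.49) → 484.14 s.
Regular layers = 634 × (7.98 + 5.49) = 8539.98 s.
Sum: 484.14 + 8539.98 = 9024.12 s → 2.51 hours.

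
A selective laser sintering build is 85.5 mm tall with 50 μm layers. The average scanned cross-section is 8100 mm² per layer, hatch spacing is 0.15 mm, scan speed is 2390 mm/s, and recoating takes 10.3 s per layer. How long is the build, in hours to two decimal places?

15.62 hours

Layer count = ceil(85.5 / 0.05) = 1710.
Hatch length per layer = 8100 / 0.15, so 54000 mm.
Scan time per layer = 54000 / 2390 = 22.5941 s.
Time per layer: 22.5941 + 10.3 → 32.8941 s.
1710 layers × 32.8941 s/layer = 56248.911 s, i.e. 15.62 hours.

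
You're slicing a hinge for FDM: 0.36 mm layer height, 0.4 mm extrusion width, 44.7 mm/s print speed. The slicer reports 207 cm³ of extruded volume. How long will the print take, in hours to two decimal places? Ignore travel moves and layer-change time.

Line area: 0.36 × 0.4 → 0.144 mm².
Total extruded path = 207000/0.144 = 1437500 mm.
Time extruding = 1437500 / 44.7 = 32158.8 s.
That's 32158.8 s → 8.93 hours.

8.93 hours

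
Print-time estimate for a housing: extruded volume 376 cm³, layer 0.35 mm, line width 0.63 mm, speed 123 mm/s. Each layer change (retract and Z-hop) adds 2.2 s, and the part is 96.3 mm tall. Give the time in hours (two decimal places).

4.02 hours

Bead cross-section = 0.35 × 0.63 = 0.2205 mm².
Toolpath length = 376 cm³ / 0.2205 mm² = 376000 / 0.2205 = 1705215.4 mm.
Extrusion time: 1705215.4 / 123 → 13863.5 s.
Number of layers: 96.3 / 0.35 → 276 (rounded up).
Layer-change overhead: 276 × 2.2 → 607.2 s.
Total = 13863.5 + 607.2 = 14470.7 s = 4.02 hours.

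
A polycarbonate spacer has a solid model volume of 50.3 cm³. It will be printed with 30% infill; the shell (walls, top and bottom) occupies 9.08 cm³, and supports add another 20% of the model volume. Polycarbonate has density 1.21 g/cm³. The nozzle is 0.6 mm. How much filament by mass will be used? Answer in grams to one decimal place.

Interior volume = 50.3 − 9.08, so 41.22 cm³.
Infill volume = 0.30 × 41.22, so 12.366 cm³.
Support = 0.20 × 50.3, so 10.06 cm³.
Total printed volume = 9.08 + 12.366 + 10.06, so 31.506 cm³.
Mass = 31.506 × 1.21, so 38.12226 g.

38.1 g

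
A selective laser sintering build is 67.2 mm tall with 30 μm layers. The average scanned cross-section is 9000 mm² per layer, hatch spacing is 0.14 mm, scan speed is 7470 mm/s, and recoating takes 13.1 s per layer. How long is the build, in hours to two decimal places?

Layers = ⌈67.2/0.03⌉ = 2240.
Scan path per layer = 9000 / 0.14 = 64285.7 mm.
Laser time per layer = 64285.7 / 7470, so 8.6059 s.
Per-layer time: 8.6059 + 13.1 → 21.7059 s.
2240 layers × 21.7059 s/layer = 48621.216 s, i.e. 13.51 hours.

13.51 hours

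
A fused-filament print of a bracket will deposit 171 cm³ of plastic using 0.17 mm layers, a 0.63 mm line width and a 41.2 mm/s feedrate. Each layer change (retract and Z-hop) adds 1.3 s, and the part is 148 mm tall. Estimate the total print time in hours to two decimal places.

Bead cross-section: 0.17 × 0.63 → 0.1071 mm².
Path length: 171000 mm³ / 0.1071 mm² → 1596638.7 mm.
Extrusion time: 1596638.7 / 41.2 → 38753.4 s.
Number of layers: 148 / 0.17 → 871 (rounded up).
Layer-change overhead: 871 × 1.3 → 1132.3 s.
Total = 38753.4 + 1132.3 = 39885.7 s = 11.08 hours.

11.08 hours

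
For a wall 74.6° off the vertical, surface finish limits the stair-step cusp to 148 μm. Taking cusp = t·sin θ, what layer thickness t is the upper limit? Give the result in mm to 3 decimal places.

0.154 mm

sin(74.6°) = 0.9641; t_max = 0.148/0.9641 = 0.154 mm.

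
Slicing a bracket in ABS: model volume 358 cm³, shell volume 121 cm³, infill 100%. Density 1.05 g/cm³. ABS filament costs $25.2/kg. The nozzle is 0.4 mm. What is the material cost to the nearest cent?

Volume inside the shell = 358 − 121 = 237 cm³.
Deposited infill = 1.00 × 237, so 237 cm³.
Deposited volume = 121 + 237 = 358 cm³.
Mass: 358 × 1.05 → 375.9 g.
Cost = 375.9 g / 1000 × $25.2/kg = $9.47.

$9.47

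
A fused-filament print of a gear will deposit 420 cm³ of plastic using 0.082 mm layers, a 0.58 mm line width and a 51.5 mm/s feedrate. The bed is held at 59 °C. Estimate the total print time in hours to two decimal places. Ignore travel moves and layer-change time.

Extrusion cross-section = 0.082 × 0.58 = 0.04756 mm².
Path length: 420000 mm³ / 0.04756 mm² → 8830950.4 mm.
Print-move time = 8830950.4 / 51.5, so 171474.8 s.
Converting: 171474.8 s = 47.63 hours.

47.63 hours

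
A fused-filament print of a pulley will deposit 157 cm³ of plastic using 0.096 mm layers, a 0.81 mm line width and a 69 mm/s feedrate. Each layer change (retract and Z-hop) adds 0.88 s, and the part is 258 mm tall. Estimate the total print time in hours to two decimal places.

Extrusion cross-section = 0.096 × 0.81 = 0.07776 mm².
Path length: 157000 mm³ / 0.07776 mm² → 2019032.9 mm.
Print-move time = 2019032.9 / 69 = 29261.3 s.
Layer count = ceil(258 / 0.096) = 2688.
Z-hop total = 2688 × 0.88, so 2365.44 s.
Total = 29261.3 + 2365.44 = 31626.74 s = 8.79 hours.

8.79 hours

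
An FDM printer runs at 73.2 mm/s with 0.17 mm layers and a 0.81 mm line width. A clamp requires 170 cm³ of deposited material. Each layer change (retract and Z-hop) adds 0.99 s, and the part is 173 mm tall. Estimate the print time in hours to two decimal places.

Extrusion cross-section = 0.17 × 0.81 = 0.1377 mm².
Toolpath length = 170 cm³ / 0.1377 mm² = 170000 / 0.1377 = 1234567.9 mm.
Print-move time = 1234567.9 / 73.2 = 16865.7 s.
Number of layers: 173 / 0.17 → 1018 (rounded up).
Layer-change overhead: 1018 × 0.99 → 1007.82 s.
Total = 16865.7 + 1007.82 = 17873.52 s = 4.96 hours.

4.96 hours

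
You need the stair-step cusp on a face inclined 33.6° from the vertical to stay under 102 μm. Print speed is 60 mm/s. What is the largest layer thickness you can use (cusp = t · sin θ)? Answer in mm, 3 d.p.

Layer height = cusp / sin(33.6°) = 0.102 / 0.5534 = 0.184 mm.

0.184 mm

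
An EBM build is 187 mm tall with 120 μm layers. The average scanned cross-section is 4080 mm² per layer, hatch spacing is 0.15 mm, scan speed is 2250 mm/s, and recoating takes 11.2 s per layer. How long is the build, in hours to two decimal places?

Layer count = ceil(187 / 0.12) = 1559.
Per-layer scan distance = 4080 / 0.15, so 27200 mm.
Beam time per layer = 27200 / 2250 = 12.0889 s.
Layer cycle: 12.0889 + 11.2 → 23.2889 s.
Total: 1559 × 23.2889 s = 36307.3951 s → 10.09 hours.

10.09 hours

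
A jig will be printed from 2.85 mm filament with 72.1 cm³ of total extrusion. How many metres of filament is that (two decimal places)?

A = π r² = π × 1.425² = 6.3794 mm².
L = 72100 mm³ / 6.3794 mm² = 11302 mm, i.e. 11.30 m.

11.30 m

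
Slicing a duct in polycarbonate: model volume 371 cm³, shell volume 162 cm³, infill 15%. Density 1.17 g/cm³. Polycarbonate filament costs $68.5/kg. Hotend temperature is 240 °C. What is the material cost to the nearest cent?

Volume inside the shell: 371 − 162 → 209 cm³.
Deposited infill: 0.15 × 209 → 31.35 cm³.
Total extruded: 162 + 31.35 → 193.35 cm³.
Mass = 193.35 × 1.17, so 226.2195 g.
Cost = 226.2195 g / 1000 × $68.5/kg = $15.50.

$15.50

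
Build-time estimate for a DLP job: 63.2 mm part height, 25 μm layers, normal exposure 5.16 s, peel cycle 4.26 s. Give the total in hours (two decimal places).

Layer count = ceil(63.2 / 0.025) = 2528.
Each layer takes = 5.16 + 4.26 = 9.42 s.
Build time: 2528 × 9.42 s = 23813.76 s, i.e. 6.61 hours.

6.61 hours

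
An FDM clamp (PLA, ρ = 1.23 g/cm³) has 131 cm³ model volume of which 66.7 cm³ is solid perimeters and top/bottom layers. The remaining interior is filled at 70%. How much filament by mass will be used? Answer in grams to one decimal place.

Volume inside the shell = 131 − 66.7 = 64.3 cm³.
Deposited infill = 0.70 × 64.3 = 45.01 cm³.
Total printed volume = 66.7 + 45.01, so 111.71 cm³.
Mass = 111.71 × 1.23 = 137.4033 g.

137.4 g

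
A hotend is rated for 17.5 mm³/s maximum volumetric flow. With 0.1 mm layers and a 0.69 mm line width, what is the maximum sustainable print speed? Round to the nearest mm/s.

Bead cross-section = 0.1 × 0.69 = 0.069 mm².
Max speed = 17.5 / 0.069 = 253.62 ≈ 254 mm/s.

254 mm/s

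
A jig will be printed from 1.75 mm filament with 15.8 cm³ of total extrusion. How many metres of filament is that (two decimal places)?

6.57 m

A = π r² = π × 0.875² = 2.4053 mm².
L = 15800 mm³ / 2.4053 mm² = 6568.83 mm, i.e. 6.57 m.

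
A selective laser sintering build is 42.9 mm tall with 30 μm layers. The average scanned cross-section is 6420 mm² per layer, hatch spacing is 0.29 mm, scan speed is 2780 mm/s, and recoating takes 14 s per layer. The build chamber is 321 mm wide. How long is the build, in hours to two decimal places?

Layers = ⌈42.9/0.03⌉ = 1430.
Per-layer scan distance = 6420 / 0.29 = 22137.9 mm.
Laser time per layer: 22137.9 / 2780 → 7.9633 s.
Layer cycle = 7.9633 + 14, so 21.9633 s.
1430 layers × 21.9633 s/layer = 31407.519 s, i.e. 8.72 hours.

8.72 hours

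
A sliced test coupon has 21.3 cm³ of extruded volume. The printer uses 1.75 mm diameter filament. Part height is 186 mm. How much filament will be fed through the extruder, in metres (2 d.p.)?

Cross-section of 1.75 mm filament: π·(1.75/2)² = 2.4053 mm².
L = 21300 mm³ / 2.4053 mm² = 8855.44 mm, i.e. 8.86 m.

8.86 m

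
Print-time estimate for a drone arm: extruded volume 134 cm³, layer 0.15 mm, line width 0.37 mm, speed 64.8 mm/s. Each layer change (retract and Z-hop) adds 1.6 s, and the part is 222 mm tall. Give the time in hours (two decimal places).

11.01 hours

Bead cross-section: 0.15 × 0.37 → 0.0555 mm².
Toolpath length = 134 cm³ / 0.0555 mm² = 134000 / 0.0555 = 2414414.4 mm.
Print-move time: 2414414.4 / 64.8 → 37259.5 s.
Layer count = ceil(222 / 0.15) = 1480.
Non-print overhead: 1480 × 1.6 → 2368 s.
Altogether 37259.5 + 2368 = 39627.5 s, i.e. 11.01 hours.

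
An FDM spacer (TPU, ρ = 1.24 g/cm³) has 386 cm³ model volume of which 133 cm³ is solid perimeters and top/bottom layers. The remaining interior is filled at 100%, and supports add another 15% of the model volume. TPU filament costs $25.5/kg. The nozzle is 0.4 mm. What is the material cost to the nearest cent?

$14.04

Interior volume = 386 − 133, so 253 cm³.
Infill volume: 1.00 × 253 → 253 cm³.
Support: 0.15 × 386 → 57.9 cm³.
Total extruded = 133 + 253 + 57.9, so 443.9 cm³.
Mass: 443.9 × 1.24 → 550.436 g.
At $25.5/kg: 550.436/1000 × 25.5 = $14.04.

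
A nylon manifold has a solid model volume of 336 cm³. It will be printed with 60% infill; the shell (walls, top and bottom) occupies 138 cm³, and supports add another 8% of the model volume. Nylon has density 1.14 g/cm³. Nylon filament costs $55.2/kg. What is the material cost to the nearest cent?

Interior volume = 336 − 138 = 198 cm³.
Infill volume = 0.60 × 198 = 118.8 cm³.
Support = 0.08 × 336 = 26.88 cm³.
Total extruded: 138 + 118.8 + 26.88 → 283.68 cm³.
Mass: 283.68 × 1.14 → 323.3952 g.
At $55.2/kg: 323.3952/1000 × 55.2 = $17.85.

$17.85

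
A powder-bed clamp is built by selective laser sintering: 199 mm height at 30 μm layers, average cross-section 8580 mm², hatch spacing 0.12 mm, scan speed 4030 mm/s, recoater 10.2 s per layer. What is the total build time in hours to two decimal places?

Layers = ⌈199/0.03⌉ = 6634.
Per-layer scan distance = 8580 / 0.12 = 71500 mm.
Scan time per layer: 71500 / 4030 → 17.7419 s.
Time per layer = 17.7419 + 10.2, so 27.9419 s.
Build time = 6634 × 27.9419 = 185366.5646 s = 51.49 hours.

51.49 hours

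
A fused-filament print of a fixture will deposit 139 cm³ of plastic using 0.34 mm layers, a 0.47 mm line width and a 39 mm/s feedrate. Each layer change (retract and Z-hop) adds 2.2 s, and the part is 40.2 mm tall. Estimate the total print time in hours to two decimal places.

6.27 hours

Bead cross-section = 0.34 × 0.47, so 0.1598 mm².
Path length: 139000 mm³ / 0.1598 mm² → 869837.3 mm.
Extrusion time: 869837.3 / 39 → 22303.5 s.
Number of layers: 40.2 / 0.34 → 119 (rounded up).
Layer-change overhead: 119 × 2.2 → 261.8 s.
Total = 22303.5 + 261.8 = 22565.3 s = 6.27 hours.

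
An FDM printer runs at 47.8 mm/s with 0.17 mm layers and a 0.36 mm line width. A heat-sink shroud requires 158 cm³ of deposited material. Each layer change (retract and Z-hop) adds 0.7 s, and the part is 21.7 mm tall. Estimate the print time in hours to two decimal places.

15.03 hours

Bead cross-section: 0.17 × 0.36 → 0.0612 mm².
Path length: 158000 mm³ / 0.0612 mm² → 2581699.3 mm.
Print-move time = 2581699.3 / 47.8, so 54010.4 s.
Layers = ⌈21.7/0.17⌉ = 128.
Layer-change overhead = 128 × 0.7 = 89.6 s.
Altogether 54010.4 + 89.6 = 54100 s, i.e. 15.03 hours.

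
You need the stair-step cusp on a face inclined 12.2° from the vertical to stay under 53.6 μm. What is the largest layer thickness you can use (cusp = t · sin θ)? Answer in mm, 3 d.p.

0.254 mm

sin(12.2°) = 0.2113; t_max = 0.0536/0.2113 = 0.254 mm.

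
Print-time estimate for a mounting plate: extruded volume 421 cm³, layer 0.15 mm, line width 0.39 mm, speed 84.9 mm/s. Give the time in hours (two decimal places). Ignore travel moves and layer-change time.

Bead cross-section = 0.15 × 0.39 = 0.0585 mm².
Path length: 421000 mm³ / 0.0585 mm² → 7196581.2 mm.
Extrusion time = 7196581.2 / 84.9, so 84765.4 s.
In the requested units: 84765.4 s = 23.55 hours.

23.55 hours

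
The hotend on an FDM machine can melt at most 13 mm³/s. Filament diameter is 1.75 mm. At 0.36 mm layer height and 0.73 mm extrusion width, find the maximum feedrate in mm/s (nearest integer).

A = 0.36 × 0.73, so 0.2628 mm².
v_max = Q/A = 13/0.2628 = 49.47 mm/s → 49 mm/s.

49 mm/s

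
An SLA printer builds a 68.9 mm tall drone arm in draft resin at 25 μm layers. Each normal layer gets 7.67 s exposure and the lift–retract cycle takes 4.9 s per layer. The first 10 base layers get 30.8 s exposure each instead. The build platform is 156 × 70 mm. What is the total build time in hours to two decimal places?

9.69 hours

Number of layers: 68.9 / 0.025 → 2756 (rounded up).
Bottom layers = 10 × (30.8 + 4.9) = 357 s.
Normal layers = 2746 × (7.67 + 4.9), so 34517.22 s.
Sum: 357 + 34517.22 = 34874.22 s → 9.69 hours.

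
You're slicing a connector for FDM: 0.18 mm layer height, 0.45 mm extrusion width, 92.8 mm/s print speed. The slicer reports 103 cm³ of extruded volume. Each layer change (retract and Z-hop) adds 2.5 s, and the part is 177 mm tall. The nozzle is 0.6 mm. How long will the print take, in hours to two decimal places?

4.49 hours

Extrusion cross-section = 0.18 × 0.45 = 0.081 mm².
Total extruded path = 103000/0.081 = 1271604.9 mm.
Extrusion time = 1271604.9 / 92.8, so 13702.6 s.
Layer count = ceil(177 / 0.18) = 984.
Z-hop total = 984 × 2.5, so 2460 s.
Altogether 13702.6 + 2460 = 16162.6 s, i.e. 4.49 hours.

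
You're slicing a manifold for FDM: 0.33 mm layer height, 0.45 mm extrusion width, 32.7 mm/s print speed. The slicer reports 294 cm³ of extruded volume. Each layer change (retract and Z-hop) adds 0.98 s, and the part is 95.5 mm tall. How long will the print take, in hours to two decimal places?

Line area = 0.33 × 0.45 = 0.1485 mm².
Total extruded path = 294000/0.1485 = 1979798 mm.
Extrusion time = 1979798 / 32.7 = 60544.3 s.
Layer count = ceil(95.5 / 0.33) = 290.
Non-print overhead = 290 × 0.98, so 284.2 s.
Total = 60544.3 + 284.2 = 60828.5 s = 16.90 hours.

16.90 hours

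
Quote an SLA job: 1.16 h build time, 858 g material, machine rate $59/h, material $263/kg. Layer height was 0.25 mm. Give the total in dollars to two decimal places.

$294.09

Machine-time cost = 59 × 1.16 = $68.44.
Material cost = 263 × 858/1000, so $225.654.
Total = 68.44 + 225.654 = 294.094 ≈ $294.09.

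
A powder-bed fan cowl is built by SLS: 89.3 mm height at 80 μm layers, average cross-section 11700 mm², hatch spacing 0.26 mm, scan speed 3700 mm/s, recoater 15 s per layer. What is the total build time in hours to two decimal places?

8.43 hours

Number of layers: 89.3 / 0.08 → 1117 (rounded up).
Scan path per layer = 11700 / 0.26 = 45000 mm.
Scan time per layer = 45000 / 3700 = 12.1622 s.
Time per layer = 12.1622 + 15, so 27.1622 s.
1117 layers × 27.1622 s/layer = 30340.1774 s, i.e. 8.43 hours.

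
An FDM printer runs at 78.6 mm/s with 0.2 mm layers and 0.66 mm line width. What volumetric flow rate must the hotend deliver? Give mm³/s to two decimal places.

Bead cross-section = 0.2 × 0.66 = 0.132 mm².
Q = v·A = 78.6 × 0.132 = 10.38 mm³/s.

10.38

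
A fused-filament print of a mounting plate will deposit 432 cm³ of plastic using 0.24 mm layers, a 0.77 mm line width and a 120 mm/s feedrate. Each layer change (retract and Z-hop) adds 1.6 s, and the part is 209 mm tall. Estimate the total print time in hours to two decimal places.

5.80 hours

Bead cross-section: 0.24 × 0.77 → 0.1848 mm².
Total extruded path = 432000/0.1848 = 2337662.3 mm.
Time extruding = 2337662.3 / 120 = 19480.5 s.
Number of layers: 209 / 0.24 → 871 (rounded up).
Z-hop total = 871 × 1.6, so 1393.6 s.
Altogether 19480.5 + 1393.6 = 20874.1 s, i.e. 5.80 hours.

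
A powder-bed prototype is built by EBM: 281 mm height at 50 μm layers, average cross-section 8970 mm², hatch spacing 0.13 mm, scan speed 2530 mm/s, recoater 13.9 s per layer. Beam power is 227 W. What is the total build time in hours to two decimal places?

Number of layers: 281 / 0.05 → 5620 (rounded up).
Scan path per layer: 8970 / 0.13 → 69000 mm.
Per-layer scan time: 69000 / 2530 → 27.2727 s.
Layer cycle = 27.2727 + 13.9, so 41.1727 s.
5620 layers × 41.1727 s/layer = 231390.574 s, i.e. 64.28 hours.

64.28 hours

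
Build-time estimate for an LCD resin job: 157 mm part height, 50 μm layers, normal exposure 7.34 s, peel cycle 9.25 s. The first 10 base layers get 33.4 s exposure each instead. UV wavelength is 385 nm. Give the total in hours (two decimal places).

14.54 hours

Layers = ⌈157/0.05⌉ = 3140.
Bottom layers: 10 × (33.4 + 9.25) → 426.5 s.
Normal layers = 3130 × (7.34 + 9.25), so 51926.7 s.
Sum: 426.5 + 51926.7 = 52353.2 s → 14.54 hours.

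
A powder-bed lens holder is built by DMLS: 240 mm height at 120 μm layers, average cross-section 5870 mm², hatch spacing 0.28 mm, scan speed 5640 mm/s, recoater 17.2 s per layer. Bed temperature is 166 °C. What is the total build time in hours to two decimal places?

11.62 hours

Layer count = ceil(240 / 0.12) = 2000.
Scan path per layer = 5870 / 0.28, so 20964.3 mm.
Scan time per layer = 20964.3 / 5640, so 3.7171 s.
Time per layer = 3.7171 + 17.2 = 20.9171 s.
Total: 2000 × 20.9171 s = 41834.2 s → 11.62 hours.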